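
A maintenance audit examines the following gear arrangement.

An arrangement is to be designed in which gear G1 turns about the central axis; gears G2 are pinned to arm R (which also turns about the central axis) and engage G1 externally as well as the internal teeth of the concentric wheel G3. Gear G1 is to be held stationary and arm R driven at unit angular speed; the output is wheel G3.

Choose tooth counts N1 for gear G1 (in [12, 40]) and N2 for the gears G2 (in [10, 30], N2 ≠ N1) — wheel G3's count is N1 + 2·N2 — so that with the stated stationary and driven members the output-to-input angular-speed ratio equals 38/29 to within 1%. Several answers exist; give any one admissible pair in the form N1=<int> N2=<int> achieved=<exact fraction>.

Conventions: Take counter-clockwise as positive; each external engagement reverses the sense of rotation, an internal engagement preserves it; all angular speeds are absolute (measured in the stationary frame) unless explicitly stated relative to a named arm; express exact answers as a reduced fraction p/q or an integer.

N1=18 N2=20 achieved=38/29

class = planetary set [ratio 38/29 wanted; Willis about the carrier]
Willis with ω_sun = 0: ω_ring/ω_arm = (N1+N3)/N3; set equal to 38/29  ⇒  N3/N1 = 1/(38/29 − 1) = 29/9
N3 = N1 + 2·N2  ⇒  N2/N1 = (N3/N1 − 1)/2 = (29/9 − 1)/2 = 10/9
smallest multiple with N1 ≥ 12 and N2 ≥ 10: k = 2  ⇒  N1 = 2·9 = 18, N2 = 2·10 = 20 (N1 ≤ 40, N2 ≤ 30, N2 ≠ N1 ✓), N3 = 18 + 2·20 = 58
check: (N1+N3)/N3 with N1 = 18, N3 = 58 gives 38/29; |achieved − target| = 0 ≤ 19/1450 ✓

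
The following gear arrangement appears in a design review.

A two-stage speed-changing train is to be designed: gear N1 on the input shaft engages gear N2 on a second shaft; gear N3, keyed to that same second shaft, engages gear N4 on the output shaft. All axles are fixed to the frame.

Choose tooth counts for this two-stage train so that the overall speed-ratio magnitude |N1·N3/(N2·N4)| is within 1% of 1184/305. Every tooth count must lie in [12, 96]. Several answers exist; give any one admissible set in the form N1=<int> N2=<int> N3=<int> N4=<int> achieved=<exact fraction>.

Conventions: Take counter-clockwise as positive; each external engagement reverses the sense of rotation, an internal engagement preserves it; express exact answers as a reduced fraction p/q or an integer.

2-stage fixed-axis compound train for ratio 1184/305
target = 1184/305 in lowest terms: an exact hit needs N1·N3 = k·1184 and N2·N4 = k·305 for one integer k, every count in [12, 96]; additionally prefer no 1:1 stage (N1 ≠ N2, N3 ≠ N4)
k = 1…2: no 1:1-free in-range split of k·1184 and k·305 into factor pairs; take k = 3
k = 3: N1·N3 = 3552 = 37·96, N2·N4 = 915 = 15·61
achieved = 37·96/(15·61) = 1184/305; |achieved − target| = 0 ≤ 296/7625 ✓

N1=37 N2=15 N3=96 N4=61 achieved=1184/305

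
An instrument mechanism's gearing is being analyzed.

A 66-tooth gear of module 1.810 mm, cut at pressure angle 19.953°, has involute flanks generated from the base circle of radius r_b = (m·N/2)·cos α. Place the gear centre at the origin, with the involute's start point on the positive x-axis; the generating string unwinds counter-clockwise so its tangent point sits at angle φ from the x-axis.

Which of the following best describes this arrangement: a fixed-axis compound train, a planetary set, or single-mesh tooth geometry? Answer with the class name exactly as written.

single-mesh tooth geometry

recognized (one wheel, involute flank): single-mesh tooth geometry, m = 1.810, N = 66
classification: single-mesh tooth geometry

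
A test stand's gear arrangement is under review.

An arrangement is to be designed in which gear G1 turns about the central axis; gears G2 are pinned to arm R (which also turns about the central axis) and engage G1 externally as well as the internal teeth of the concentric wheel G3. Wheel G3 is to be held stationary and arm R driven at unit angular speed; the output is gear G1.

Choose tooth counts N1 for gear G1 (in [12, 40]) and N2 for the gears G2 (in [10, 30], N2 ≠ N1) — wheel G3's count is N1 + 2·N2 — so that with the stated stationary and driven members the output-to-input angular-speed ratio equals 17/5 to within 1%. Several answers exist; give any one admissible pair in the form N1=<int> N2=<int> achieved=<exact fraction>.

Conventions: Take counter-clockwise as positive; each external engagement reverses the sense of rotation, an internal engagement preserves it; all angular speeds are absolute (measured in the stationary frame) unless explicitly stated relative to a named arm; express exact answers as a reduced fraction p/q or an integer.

N1=20 N2=14 achieved=17/5

planetary set to be sized for 17/5 (Willis relation)
Willis with ω_ring = 0: ω_sun/ω_arm = (N1+N3)/N1; set equal to 17/5  ⇒  N3/N1 = 17/5 − 1 = 12/5
N3 = N1 + 2·N2  ⇒  N2/N1 = (N3/N1 − 1)/2 = (12/5 − 1)/2 = 7/10
smallest multiple with N1 ≥ 12 and N2 ≥ 10: k = 2  ⇒  N1 = 2·10 = 20, N2 = 2·7 = 14 (N1 ≤ 40, N2 ≤ 30, N2 ≠ N1 ✓), N3 = 20 + 2·14 = 48
check: (N1+N3)/N1 with N1 = 20, N3 = 48 gives 17/5; |achieved − target| = 0 ≤ 17/500 ✓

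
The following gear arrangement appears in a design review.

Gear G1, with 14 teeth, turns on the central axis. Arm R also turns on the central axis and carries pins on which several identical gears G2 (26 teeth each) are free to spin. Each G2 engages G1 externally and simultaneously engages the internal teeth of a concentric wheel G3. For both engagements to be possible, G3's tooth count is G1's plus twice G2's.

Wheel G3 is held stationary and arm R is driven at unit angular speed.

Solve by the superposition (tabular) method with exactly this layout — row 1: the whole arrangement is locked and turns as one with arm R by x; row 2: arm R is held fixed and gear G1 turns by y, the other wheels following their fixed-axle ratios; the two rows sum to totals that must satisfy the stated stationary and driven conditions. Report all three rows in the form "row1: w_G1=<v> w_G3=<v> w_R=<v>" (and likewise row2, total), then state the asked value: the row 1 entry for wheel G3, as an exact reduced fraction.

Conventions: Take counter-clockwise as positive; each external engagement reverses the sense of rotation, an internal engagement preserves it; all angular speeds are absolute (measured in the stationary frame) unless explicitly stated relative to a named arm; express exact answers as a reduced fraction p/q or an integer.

row1: w_G1=1 w_G3=1 w_R=1
row2: w_G1=33/7 w_G3=-1 w_R=0
total: w_G1=40/7 w_G3=0 w_R=1
asked value: 1

recognized (axles ride arm R): planetary set, 14/26/66 teeth
row 1: whole set turns with the arm by x
row 2 (arm held, sun turns y): ω_ring = −(14/66)·y, ω_arm = 0
boundary: total ω_ring = x − (14/66)·y = 0 and total ω_arm = x = 1  ⇒  y = 33/7, x = 1
row 2 ring = −(14/66)·33/7 = -1
totals (row 1 + row 2): sun 1 + 33/7 = 40/7, ring 1 + (-1) = 0, arm 1 + 0 = 1
asked cell (row1, ring) = 1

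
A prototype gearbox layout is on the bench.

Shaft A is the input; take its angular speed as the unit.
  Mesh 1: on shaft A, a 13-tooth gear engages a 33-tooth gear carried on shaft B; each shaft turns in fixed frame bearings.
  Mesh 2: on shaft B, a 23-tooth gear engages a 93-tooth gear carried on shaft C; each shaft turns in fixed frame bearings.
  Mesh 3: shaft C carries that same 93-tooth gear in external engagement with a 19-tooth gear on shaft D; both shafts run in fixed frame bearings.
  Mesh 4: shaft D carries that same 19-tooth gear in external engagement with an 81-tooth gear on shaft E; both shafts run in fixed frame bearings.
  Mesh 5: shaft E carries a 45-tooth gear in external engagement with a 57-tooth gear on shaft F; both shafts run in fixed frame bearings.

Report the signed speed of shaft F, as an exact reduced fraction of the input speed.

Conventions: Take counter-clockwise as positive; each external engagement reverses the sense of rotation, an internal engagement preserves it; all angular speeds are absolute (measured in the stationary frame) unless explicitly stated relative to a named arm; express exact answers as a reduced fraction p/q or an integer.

-1495/16929

5-mesh fixed-axis compound train (all bearings frame-fixed)
mesh 1 [13T→33T]: |ω|/ω_in = 1×13/33 = 13/33, sense flips to −
mesh 2 [23T→93T]: |ω|/ω_in = (13/33)×23/93 = 299/3069, sense flips to +
mesh 3 [93T→19T]: |ω|/ω_in = (299/3069)×93/19 = 299/627, sense flips to −
mesh 4 [19T→81T]: |ω|/ω_in = (299/627)×19/81 = 299/2673, sense flips to +
mesh 5 [45T→57T]: |ω|/ω_in = (299/2673)×45/57 = 1495/16929, sense flips to −
signed output speed (× input speed) = -1495/16929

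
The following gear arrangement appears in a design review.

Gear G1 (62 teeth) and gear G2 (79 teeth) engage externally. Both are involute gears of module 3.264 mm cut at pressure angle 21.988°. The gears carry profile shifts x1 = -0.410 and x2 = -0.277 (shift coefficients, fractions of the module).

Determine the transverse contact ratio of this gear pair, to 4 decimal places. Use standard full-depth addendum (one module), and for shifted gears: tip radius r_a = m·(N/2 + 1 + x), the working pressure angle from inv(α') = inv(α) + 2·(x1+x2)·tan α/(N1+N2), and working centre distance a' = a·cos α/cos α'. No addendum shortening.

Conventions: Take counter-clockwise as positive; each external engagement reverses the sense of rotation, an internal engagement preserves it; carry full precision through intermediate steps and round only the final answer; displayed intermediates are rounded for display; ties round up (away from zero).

recognized (one external pair, fixed centres): single-mesh tooth geometry, m = 3.264, N1 = 62, N2 = 79
base radii: r_b1 = 93.824108, r_b2 = 119.550073
tip radii: r_a1 = 103.109760, r_a2 = 131.287872
inv(α') = inv(21.988°) + 2·(-0.410-0.277)·tan α/(62+79) = 0.01608489  ⇒  α' = 20.49701°
a' = a·cos α / cos α' = 230.1120·cos 21.988°/cos 20.49701° = 227.795829
action lengths: √(r_a1²−r_b1²) = 42.762828, √(r_a2²−r_b2²) = 54.261270
base pitch p_b = π·m·cos α = 9.508294
CR = (42.762828 + 54.261270 − 227.795829·sin 20.49701°)/9.508294 = 1.815199
contact ratio ≈ 1.8152

1.8152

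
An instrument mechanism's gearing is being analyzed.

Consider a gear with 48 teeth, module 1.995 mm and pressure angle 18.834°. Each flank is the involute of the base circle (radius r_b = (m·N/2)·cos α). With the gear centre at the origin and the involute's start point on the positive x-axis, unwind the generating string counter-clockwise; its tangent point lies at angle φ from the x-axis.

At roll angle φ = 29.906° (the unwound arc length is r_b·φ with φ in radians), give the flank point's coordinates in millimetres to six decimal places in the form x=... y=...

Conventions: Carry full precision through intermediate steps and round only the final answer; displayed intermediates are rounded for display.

recognized (one wheel, involute flank): single-mesh tooth geometry, m = 1.995, N = 48
pitch radius r_p = m·N/2 = 1.995·48/2 = 47.880000
base radius r_b = r_p·cos α = 47.880000·cos 18.834° = 45.316402
roll angle φ = 29.906° = 0.52195817 rad
x = r_b·(cos φ + φ·sin φ) = 51.075286
y = r_b·(sin φ − φ·cos φ) = 2.090080

x=51.075286 y=2.090080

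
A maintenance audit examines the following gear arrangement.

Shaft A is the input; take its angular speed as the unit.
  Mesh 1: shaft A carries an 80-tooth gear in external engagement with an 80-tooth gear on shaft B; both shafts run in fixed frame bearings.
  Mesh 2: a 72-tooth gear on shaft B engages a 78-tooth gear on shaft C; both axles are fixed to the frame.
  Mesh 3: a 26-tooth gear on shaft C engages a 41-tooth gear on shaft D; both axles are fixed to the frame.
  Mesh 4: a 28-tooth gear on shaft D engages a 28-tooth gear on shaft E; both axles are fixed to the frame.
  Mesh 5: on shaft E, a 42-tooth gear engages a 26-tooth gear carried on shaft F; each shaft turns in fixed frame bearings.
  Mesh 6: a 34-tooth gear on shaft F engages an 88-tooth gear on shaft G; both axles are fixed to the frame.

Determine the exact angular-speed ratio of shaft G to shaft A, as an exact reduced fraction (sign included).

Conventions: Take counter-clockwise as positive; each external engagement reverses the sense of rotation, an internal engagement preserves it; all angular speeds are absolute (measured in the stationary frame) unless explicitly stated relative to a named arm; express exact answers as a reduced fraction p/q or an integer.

class = fixed-axis compound train [6 meshes; 6 ratios multiply, 6 sense flips]
mesh 1 [80T→80T]: running ratio 1, sense −
mesh 2 [72T→78T]: running ratio 12/13, sense +
mesh 3 [26T→41T]: running ratio 24/41, sense −
mesh 4 [28T→28T]: running ratio 24/41, sense +
mesh 5 [42T→26T]: running ratio 504/533, sense −
mesh 6 [34T→88T]: running ratio 2142/5863, sense +
ω_out/ω_in = 2142/5863

2142/5863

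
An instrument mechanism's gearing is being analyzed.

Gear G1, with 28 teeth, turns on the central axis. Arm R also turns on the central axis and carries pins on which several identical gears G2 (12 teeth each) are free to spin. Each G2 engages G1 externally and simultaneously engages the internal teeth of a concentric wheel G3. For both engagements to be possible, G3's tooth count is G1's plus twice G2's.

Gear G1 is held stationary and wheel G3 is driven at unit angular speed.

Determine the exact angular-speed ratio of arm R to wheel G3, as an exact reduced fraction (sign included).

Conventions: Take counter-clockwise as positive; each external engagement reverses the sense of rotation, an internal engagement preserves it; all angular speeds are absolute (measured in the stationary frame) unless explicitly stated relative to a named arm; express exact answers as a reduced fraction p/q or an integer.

planetary set (28T centre, 12T on arm, 52T internal) — Willis relation
ring teeth: 28 + 2·12 = 52
28(ω_sun−ω_arm) = −52(ω_ring−ω_arm),  ω_sun = 0, ω_ring = 1
28(0−ω_arm) = −52(1−ω_arm)  ⇒  80·ω_arm = 52  ⇒  ω_arm = 13/20
ω_out/ω_in = 13/20

13/20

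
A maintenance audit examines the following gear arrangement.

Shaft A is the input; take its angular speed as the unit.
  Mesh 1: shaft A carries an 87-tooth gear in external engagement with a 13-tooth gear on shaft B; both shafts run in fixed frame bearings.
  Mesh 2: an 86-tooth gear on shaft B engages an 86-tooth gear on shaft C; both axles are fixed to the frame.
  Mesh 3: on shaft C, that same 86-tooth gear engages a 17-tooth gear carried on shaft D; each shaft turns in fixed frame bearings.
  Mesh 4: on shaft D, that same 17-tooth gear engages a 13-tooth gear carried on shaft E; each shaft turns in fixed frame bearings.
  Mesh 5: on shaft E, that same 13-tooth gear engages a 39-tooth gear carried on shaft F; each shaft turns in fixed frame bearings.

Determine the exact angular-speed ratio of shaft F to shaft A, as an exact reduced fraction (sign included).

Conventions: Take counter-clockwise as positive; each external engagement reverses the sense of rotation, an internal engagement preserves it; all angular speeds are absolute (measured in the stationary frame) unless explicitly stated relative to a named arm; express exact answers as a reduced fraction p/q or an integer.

class = fixed-axis compound train [5 meshes; 5 ratios multiply, 5 sense flips]
mesh 1 [87T→13T]: running ratio 87/13, sense −
mesh 2 [86T→86T]: running ratio 87/13, sense +
mesh 3 [86T→17T]: running ratio 7482/221, sense −
mesh 4 [17T→13T]: running ratio 7482/169, sense +
mesh 5 [13T→39T]: running ratio 2494/169, sense −
ω_out/ω_in = -2494/169

-2494/169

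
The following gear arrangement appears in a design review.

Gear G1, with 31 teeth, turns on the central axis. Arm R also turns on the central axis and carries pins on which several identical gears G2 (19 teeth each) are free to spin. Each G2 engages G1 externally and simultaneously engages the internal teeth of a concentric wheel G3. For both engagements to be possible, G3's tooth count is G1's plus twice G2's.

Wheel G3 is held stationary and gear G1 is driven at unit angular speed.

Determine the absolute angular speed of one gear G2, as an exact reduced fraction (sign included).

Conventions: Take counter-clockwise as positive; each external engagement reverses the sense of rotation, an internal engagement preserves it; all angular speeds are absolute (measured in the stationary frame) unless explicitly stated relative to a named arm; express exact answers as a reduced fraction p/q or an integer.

-31/38

class = planetary set [G3 = 31+2·19 = 69; Willis about the carrier]
ring teeth: 31 + 2·19 = 69
31(ω_sun−ω_arm) = −69(ω_ring−ω_arm),  ω_ring = 0, ω_sun = 1
31(1−ω_arm) = −69(0−ω_arm)  ⇒  100·ω_arm = 31  ⇒  ω_arm = 31/100
sun–planet mesh: 31·(1−31/100) = −19·(ω_p−ω_arm)  ⇒  ω_p−ω_arm = -2139/1900
ω_p = 31/100 − 2139/1900 = -31/38
exact speed ratio = -31/38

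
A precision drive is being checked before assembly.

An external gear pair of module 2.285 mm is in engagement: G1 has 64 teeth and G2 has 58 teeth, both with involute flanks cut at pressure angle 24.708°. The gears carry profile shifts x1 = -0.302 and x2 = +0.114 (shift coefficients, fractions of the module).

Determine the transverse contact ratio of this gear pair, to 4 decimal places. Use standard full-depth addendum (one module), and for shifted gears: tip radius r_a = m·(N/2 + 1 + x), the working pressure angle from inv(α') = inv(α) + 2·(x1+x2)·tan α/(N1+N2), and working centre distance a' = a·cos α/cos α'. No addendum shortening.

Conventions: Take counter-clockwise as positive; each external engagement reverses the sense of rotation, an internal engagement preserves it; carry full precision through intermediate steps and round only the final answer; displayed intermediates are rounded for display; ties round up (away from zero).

1.5821

recognized (one external pair, fixed centres): single-mesh tooth geometry, m = 2.285, N1 = 64, N2 = 58
base radii: r_b1 = 66.425851, r_b2 = 60.198428
tip radii: r_a1 = 74.714930, r_a2 = 68.810490
inv(α') = inv(24.708°) + 2·(-0.302+0.114)·tan α/(64+58) = 0.02746377  ⇒  α' = 24.31726°
a' = a·cos α / cos α' = 139.3850·cos 24.708°/cos 24.31726° = 138.952221
action lengths: √(r_a1²−r_b1²) = 34.204197, √(r_a2²−r_b2²) = 33.332159
base pitch p_b = π·m·cos α = 6.521343
CR = (34.204197 + 33.332159 − 138.952221·sin 24.31726°)/6.521343 = 1.582094
contact ratio ≈ 1.5821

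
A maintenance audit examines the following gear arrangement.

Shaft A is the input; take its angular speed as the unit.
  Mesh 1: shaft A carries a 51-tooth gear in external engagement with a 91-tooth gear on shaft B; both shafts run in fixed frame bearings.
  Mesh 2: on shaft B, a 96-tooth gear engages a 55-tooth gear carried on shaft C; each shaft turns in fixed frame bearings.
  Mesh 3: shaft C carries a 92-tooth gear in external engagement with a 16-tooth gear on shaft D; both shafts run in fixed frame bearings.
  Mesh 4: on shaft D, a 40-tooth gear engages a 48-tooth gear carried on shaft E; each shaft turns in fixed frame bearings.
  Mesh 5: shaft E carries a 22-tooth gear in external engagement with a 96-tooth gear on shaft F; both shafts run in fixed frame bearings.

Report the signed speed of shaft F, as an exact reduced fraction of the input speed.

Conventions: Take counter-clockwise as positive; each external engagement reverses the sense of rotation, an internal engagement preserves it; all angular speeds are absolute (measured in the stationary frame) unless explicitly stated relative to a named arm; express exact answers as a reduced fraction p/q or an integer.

-391/364

5-mesh fixed-axis compound train (all bearings frame-fixed)
mesh 1 [51T→91T]: |ω|/ω_in = 1×51/91 = 51/91, sense flips to −
mesh 2 [96T→55T]: |ω|/ω_in = (51/91)×96/55 = 4896/5005, sense flips to +
mesh 3 [92T→16T]: |ω|/ω_in = (4896/5005)×92/16 = 28152/5005, sense flips to −
mesh 4 [40T→48T]: |ω|/ω_in = (28152/5005)×40/48 = 4692/1001, sense flips to +
mesh 5 [22T→96T]: |ω|/ω_in = (4692/1001)×22/96 = 391/364, sense flips to −
signed output speed (× input speed) = -391/364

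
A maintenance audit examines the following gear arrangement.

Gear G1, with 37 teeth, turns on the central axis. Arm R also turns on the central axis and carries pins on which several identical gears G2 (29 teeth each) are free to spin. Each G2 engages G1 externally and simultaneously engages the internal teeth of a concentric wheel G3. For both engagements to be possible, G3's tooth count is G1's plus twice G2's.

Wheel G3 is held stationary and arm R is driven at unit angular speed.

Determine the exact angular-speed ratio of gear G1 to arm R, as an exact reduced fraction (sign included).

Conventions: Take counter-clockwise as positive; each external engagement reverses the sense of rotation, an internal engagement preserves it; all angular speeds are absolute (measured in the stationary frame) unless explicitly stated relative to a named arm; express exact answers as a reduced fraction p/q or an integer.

132/37

recognized (axles ride arm R): planetary set, 37/29/95 teeth
ring teeth: 37 + 2·29 = 95
37(ω_sun−ω_arm) = −95(ω_ring−ω_arm),  ω_ring = 0, ω_arm = 1
ω_sun = 1 − (95/37)(0−1) = 132/37
ω_out/ω_in = 132/37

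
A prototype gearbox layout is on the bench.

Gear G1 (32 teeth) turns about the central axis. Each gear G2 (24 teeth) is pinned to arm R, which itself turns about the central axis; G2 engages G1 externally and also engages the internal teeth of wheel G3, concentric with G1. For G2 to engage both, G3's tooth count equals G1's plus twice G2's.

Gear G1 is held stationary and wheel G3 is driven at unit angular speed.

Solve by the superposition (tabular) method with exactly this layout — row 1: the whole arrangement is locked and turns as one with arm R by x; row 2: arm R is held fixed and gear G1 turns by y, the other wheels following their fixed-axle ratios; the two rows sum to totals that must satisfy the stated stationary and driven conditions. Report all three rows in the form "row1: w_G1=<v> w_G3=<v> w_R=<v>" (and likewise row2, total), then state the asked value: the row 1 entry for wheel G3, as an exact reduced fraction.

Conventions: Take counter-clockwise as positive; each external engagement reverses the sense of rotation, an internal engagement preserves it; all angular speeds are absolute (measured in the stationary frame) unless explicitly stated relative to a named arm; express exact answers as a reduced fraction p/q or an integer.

recognized (axles ride arm R): planetary set, 32/24/80 teeth
row 1: whole set turns with the arm by x
row 2 — arm fixed, fixed-axis ratios: sun y, ring −(32/80)·y, arm 0
boundary: total ω_sun = x + y = 0 and total ω_ring = x − (32/80)·y = 1  ⇒  y = -5/7, x = 5/7
row 2 ring = −(32/80)·(-5/7) = 2/7
totals (row 1 + row 2): sun 5/7 + (-5/7) = 0, ring 5/7 + 2/7 = 1, arm 5/7 + 0 = 5/7
asked cell (row1, ring) = 5/7

row1: w_G1=5/7 w_G3=5/7 w_R=5/7
row2: w_G1=-5/7 w_G3=2/7 w_R=0
total: w_G1=0 w_G3=1 w_R=5/7
asked value: 5/7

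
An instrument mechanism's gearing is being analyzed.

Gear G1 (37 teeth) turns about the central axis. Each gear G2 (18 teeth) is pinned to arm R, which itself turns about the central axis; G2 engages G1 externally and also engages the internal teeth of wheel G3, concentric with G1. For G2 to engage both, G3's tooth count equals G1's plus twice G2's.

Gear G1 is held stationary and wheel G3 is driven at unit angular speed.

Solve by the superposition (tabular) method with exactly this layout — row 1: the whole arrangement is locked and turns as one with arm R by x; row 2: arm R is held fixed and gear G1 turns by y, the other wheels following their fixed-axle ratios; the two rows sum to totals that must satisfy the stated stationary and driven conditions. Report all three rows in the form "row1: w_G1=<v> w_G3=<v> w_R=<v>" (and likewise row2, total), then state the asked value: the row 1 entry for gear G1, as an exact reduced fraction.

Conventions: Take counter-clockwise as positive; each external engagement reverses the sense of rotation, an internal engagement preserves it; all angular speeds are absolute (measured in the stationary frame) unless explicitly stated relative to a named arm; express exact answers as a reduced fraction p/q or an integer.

planetary set (37T centre, 18T on arm, 73T internal) — Willis relation
row 1 — lock + rotate with arm: ω_sun = ω_ring = ω_arm = x
row 2 — arm fixed, fixed-axis ratios: sun y, ring −(37/73)·y, arm 0
boundary: total ω_sun = x + y = 0 and total ω_ring = x − (37/73)·y = 1  ⇒  y = -73/110, x = 73/110
row 2 ring = −(37/73)·(-73/110) = 37/110
totals (row 1 + row 2): sun 73/110 + (-73/110) = 0, ring 73/110 + 37/110 = 1, arm 73/110 + 0 = 73/110
asked cell (row1, sun) = 73/110

row1: w_G1=73/110 w_G3=73/110 w_R=73/110
row2: w_G1=-73/110 w_G3=37/110 w_R=0
total: w_G1=0 w_G3=1 w_R=73/110
asked value: 73/110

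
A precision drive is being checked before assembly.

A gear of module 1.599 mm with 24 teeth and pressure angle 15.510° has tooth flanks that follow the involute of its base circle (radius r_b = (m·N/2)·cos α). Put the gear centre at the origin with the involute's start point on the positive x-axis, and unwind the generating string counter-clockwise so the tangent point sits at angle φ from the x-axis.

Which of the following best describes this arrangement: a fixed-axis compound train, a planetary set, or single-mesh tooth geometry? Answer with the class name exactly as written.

single-mesh tooth geometry

single-mesh involute tooth geometry (24T wheel at module 1.599)
classification: single-mesh tooth geometry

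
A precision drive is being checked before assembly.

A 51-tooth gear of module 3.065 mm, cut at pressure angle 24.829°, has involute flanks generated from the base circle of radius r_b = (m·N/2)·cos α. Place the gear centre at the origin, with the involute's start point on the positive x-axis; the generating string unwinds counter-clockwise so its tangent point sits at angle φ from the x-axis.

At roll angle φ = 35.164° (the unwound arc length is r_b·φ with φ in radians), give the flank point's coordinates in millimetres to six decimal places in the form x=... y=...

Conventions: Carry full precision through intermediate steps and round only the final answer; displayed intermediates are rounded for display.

x=83.060019 y=5.262679

recognized (one wheel, involute flank): single-mesh tooth geometry, m = 3.065, N = 51
pitch radius r_p = m·N/2 = 3.065·51/2 = 78.157500
base radius r_b = r_p·cos α = 78.157500·cos 24.829° = 70.933016
roll angle φ = 35.164° = 0.61372758 rad
x = r_b·(cos φ + φ·sin φ) = 83.060019
y = r_b·(sin φ − φ·cos φ) = 5.262679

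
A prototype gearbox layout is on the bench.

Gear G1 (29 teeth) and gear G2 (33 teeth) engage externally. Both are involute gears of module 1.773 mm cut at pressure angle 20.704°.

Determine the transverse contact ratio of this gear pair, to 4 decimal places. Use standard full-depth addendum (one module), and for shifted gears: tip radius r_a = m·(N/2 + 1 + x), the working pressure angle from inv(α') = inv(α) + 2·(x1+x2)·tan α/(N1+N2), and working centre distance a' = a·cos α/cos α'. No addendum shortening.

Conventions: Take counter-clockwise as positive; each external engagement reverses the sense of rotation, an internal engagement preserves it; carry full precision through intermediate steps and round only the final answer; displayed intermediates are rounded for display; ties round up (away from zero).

single-mesh involute tooth geometry (29T engaging 33T at module 1.773)
base radii: r_b1 = 24.048228, r_b2 = 27.365225
tip radii: r_a1 = 27.481500, r_a2 = 31.027500
no profile shift: α' = α, a' = a
action lengths: √(r_a1²−r_b1²) = 13.300961, √(r_a2²−r_b2²) = 14.623618
base pitch p_b = π·m·cos α = 5.210327
CR = (13.300961 + 14.623618 − 54.963000·sin 20.70400°)/5.210327 = 1.630023
contact ratio ≈ 1.6300

1.6300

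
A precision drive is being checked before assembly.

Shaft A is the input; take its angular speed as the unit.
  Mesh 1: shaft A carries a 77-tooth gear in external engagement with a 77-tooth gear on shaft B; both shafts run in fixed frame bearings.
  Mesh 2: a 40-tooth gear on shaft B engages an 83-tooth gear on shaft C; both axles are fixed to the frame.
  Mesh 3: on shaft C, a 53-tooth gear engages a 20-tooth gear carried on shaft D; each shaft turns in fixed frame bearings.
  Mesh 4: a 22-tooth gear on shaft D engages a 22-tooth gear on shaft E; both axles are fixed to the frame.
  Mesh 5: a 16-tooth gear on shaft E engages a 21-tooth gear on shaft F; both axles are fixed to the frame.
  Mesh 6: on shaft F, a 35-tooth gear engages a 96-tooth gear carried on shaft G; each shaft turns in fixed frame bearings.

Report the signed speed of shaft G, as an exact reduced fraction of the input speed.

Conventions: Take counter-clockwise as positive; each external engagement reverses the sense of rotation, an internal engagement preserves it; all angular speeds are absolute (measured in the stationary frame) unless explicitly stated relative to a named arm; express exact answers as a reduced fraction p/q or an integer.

265/747

6-mesh fixed-axis compound train (all bearings frame-fixed)
mesh 1 [77T→77T]: |ω|/ω_in = 1×77/77 = 1, sense flips to −
mesh 2 [40T→83T]: |ω|/ω_in = 1×40/83 = 40/83, sense flips to +
mesh 3 [53T→20T]: |ω|/ω_in = (40/83)×53/20 = 106/83, sense flips to −
mesh 4 [22T→22T]: |ω|/ω_in = (106/83)×22/22 = 106/83, sense flips to +
mesh 5 [16T→21T]: |ω|/ω_in = (106/83)×16/21 = 1696/1743, sense flips to −
mesh 6 [35T→96T]: |ω|/ω_in = (1696/1743)×35/96 = 265/747, sense flips to +
signed output speed (× input speed) = 265/747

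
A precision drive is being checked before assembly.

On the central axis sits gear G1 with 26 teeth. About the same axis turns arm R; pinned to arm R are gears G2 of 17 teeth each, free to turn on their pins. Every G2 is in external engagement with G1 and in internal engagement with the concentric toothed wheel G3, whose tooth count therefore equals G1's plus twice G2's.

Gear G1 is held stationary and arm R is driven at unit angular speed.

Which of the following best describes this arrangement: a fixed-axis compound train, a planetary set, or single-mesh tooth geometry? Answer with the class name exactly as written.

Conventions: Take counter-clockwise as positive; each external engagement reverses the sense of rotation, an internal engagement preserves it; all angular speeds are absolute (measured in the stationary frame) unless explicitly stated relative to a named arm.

planetary set

planetary set (26T centre, 17T on arm, 60T internal) — Willis relation
classification: planetary set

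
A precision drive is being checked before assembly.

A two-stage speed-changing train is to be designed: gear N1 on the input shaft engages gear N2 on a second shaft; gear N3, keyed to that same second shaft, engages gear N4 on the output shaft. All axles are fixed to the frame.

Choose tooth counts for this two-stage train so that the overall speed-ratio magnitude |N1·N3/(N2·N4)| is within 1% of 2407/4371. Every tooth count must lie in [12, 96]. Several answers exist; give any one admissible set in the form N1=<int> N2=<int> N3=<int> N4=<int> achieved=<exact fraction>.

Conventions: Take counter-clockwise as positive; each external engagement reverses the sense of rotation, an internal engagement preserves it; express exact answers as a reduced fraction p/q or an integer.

class = fixed-axis compound train [2-stage, 2407/4371 wanted]
target = 2407/4371 in lowest terms: an exact hit needs N1·N3 = k·2407 and N2·N4 = k·4371 for one integer k, every count in [12, 96]; additionally prefer no 1:1 stage (N1 ≠ N2, N3 ≠ N4)
k = 1: N1·N3 = 2407 = 29·83, N2·N4 = 4371 = 47·93
achieved = 29·83/(47·93) = 2407/4371; |achieved − target| = 0 ≤ 2407/437100 ✓

N1=29 N2=47 N3=83 N4=93 achieved=2407/4371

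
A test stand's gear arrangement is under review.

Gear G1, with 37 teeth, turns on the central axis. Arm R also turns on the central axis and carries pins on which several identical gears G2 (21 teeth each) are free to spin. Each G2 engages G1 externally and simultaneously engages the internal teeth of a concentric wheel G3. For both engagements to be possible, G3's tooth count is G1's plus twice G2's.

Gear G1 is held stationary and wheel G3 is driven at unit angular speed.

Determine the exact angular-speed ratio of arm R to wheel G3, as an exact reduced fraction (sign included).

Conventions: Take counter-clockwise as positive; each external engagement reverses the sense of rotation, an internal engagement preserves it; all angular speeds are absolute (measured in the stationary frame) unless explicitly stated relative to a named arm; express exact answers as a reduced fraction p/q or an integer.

79/116

class = planetary set [G3 = 37+2·21 = 79; Willis about the carrier]
ring teeth: 37 + 2·21 = 79
37(ω_sun−ω_arm) = −79(ω_ring−ω_arm),  ω_sun = 0, ω_ring = 1
37(0−ω_arm) = −79(1−ω_arm)  ⇒  116·ω_arm = 79  ⇒  ω_arm = 79/116
ω_out/ω_in = 79/116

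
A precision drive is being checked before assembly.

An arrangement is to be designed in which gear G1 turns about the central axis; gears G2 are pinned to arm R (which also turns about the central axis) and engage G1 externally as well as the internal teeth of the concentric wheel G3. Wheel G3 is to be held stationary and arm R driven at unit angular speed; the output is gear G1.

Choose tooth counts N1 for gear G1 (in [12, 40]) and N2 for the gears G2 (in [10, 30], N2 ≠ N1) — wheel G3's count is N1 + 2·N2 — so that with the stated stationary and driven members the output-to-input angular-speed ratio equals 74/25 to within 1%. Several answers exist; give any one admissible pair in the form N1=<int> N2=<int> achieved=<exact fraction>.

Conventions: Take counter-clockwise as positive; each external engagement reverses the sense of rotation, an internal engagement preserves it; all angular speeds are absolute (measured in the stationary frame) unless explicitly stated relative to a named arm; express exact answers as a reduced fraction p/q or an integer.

N1=25 N2=12 achieved=74/25

planetary set to be sized for 74/25 (Willis relation)
Willis with ω_ring = 0: ω_sun/ω_arm = (N1+N3)/N1; set equal to 74/25  ⇒  N3/N1 = 74/25 − 1 = 49/25
N3 = N1 + 2·N2  ⇒  N2/N1 = (N3/N1 − 1)/2 = (49/25 − 1)/2 = 12/25
smallest multiple with N1 ≥ 12 and N2 ≥ 10: k = 1  ⇒  N1 = 1·25 = 25, N2 = 1·12 = 12 (N1 ≤ 40, N2 ≤ 30, N2 ≠ N1 ✓), N3 = 25 + 2·12 = 49
check: (N1+N3)/N1 with N1 = 25, N3 = 49 gives 74/25; |achieved − target| = 0 ≤ 37/1250 ✓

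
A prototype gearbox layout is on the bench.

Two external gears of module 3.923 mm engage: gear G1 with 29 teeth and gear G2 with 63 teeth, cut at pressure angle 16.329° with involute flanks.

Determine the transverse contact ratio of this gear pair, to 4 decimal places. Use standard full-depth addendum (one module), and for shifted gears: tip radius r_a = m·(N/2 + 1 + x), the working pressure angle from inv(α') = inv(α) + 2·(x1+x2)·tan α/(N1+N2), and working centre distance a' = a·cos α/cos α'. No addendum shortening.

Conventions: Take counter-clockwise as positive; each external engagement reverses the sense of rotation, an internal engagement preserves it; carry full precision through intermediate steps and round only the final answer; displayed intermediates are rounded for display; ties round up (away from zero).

class = single-mesh tooth geometry [involute pair 29T × 63T, m = 3.923]
base radii: r_b1 = 54.588997, r_b2 = 118.589889
tip radii: r_a1 = 60.806500, r_a2 = 127.497500
no profile shift: α' = α, a' = a
action lengths: √(r_a1²−r_b1²) = 26.785666, √(r_a2²−r_b2²) = 46.819341
base pitch p_b = π·m·cos α = 11.827337
CR = (26.785666 + 46.819341 − 180.458000·sin 16.32900°)/11.827337 = 1.933554
contact ratio ≈ 1.9336

1.9336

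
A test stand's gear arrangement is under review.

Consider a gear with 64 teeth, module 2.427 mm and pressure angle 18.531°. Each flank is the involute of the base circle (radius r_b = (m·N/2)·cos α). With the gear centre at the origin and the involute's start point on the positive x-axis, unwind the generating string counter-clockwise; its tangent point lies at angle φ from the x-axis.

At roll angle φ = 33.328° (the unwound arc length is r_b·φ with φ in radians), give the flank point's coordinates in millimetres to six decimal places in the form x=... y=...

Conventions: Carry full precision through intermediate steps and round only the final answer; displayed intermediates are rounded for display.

x=85.060903 y=4.669495

single-mesh involute tooth geometry (64T wheel at module 2.427)
pitch radius r_p = m·N/2 = 2.427·64/2 = 77.664000
base radius r_b = r_p·cos α = 77.664000·cos 18.531° = 73.637264
roll angle φ = 33.328° = 0.58168333 rad
x = r_b·(cos φ + φ·sin φ) = 85.060903
y = r_b·(sin φ − φ·cos φ) = 4.669495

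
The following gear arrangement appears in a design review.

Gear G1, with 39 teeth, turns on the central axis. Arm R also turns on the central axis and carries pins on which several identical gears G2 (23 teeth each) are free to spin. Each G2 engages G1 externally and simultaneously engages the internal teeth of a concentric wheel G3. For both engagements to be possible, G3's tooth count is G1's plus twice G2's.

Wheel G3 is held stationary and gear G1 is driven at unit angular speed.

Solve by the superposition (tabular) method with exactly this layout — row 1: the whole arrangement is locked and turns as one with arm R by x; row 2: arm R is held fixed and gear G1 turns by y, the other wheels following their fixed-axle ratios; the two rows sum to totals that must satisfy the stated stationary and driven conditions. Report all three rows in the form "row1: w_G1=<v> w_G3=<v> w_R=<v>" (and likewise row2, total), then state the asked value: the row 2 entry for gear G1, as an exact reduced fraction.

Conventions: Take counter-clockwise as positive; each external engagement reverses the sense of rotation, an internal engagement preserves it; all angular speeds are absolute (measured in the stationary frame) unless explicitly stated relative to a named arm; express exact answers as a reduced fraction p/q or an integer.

planetary set (39T centre, 23T on arm, 85T internal) — Willis relation
row 1 — lock + rotate with arm: ω_sun = ω_ring = ω_arm = x
row 2: sun turns y, ring = −(39/85)·y, arm 0
boundary: total ω_ring = x − (39/85)·y = 0 and total ω_sun = x + y = 1  ⇒  y = 85/124, x = 39/124
row 2 ring = −(39/85)·85/124 = -39/124
totals (row 1 + row 2): sun 39/124 + 85/124 = 1, ring 39/124 + (-39/124) = 0, arm 39/124 + 0 = 39/124
asked cell (row2, sun) = 85/124

row1: w_G1=39/124 w_G3=39/124 w_R=39/124
row2: w_G1=85/124 w_G3=-39/124 w_R=0
total: w_G1=1 w_G3=0 w_R=39/124
asked value: 85/124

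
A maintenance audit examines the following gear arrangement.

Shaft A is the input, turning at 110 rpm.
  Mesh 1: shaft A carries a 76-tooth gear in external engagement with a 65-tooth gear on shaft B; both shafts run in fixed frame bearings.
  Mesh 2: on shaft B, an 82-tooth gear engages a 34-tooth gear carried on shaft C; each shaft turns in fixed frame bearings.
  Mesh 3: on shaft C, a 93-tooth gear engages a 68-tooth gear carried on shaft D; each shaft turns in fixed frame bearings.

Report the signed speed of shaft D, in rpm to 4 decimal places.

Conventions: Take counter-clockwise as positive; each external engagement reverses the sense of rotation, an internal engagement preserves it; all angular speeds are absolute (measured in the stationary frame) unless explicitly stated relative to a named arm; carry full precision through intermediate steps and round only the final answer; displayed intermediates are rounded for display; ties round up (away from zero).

-424.2305 rpm

topology: fixed-axis compound train — 3 meshes, A→D
mesh 1 [76T→65T]: ω = 110.0000×76/65 = 128.6154 rpm, sense flips to −
mesh 2 [82T→34T]: ω = 128.6154×82/34 = 310.1900 rpm, sense flips to +
mesh 3 [93T→68T]: ω = 310.1900×93/68 = 424.2305 rpm, sense flips to −
signed output speed = -424.2305 rpm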